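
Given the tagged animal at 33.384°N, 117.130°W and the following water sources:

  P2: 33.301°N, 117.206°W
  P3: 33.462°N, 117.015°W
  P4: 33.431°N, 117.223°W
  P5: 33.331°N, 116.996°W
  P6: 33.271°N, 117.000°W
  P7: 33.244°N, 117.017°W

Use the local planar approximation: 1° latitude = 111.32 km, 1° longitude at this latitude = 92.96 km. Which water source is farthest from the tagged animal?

P7

Distances from 33.384°N, 117.130°W:
P2: 11.631 km
P3: 13.772 km
P4: 10.105 km
P5: 13.783 km
P6: 17.444 km
P7: 18.794 km
Maximum: P7 at 18.794 km.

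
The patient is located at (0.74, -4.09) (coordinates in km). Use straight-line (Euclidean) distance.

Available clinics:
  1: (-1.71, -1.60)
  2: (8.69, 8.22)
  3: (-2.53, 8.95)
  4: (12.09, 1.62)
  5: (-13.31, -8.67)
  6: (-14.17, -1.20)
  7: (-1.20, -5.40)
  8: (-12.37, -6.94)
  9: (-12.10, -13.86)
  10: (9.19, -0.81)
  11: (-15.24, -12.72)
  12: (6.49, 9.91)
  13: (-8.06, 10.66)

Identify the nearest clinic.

7

Distances from (0.74, -4.09):
1: 3.49 km
2: 14.65 km
3: 13.44 km
4: 12.71 km
5: 14.78 km
6: 15.19 km
7: 2.34 km
8: 13.42 km
9: 16.13 km
10: 9.06 km
11: 18.16 km
12: 15.13 km
13: 17.18 km
Minimum: 7 at 2.34 km.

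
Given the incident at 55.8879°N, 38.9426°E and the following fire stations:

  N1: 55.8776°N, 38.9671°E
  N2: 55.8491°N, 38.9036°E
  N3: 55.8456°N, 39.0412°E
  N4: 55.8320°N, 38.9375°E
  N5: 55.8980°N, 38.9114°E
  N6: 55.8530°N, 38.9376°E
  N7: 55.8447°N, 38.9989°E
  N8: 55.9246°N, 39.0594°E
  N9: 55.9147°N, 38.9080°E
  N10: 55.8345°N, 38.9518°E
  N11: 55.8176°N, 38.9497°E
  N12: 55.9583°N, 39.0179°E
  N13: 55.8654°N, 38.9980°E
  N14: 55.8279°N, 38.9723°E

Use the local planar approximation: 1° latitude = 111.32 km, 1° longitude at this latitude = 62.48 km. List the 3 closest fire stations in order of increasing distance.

Distances from 55.8879°N, 38.9426°E:
N1: √((-0.0103·111.32)² + (0.0245·62.48)²) = √(1.314682 + 2.343226) = 1.9126 km
N2: √((-0.0388·111.32)² + (-0.0390·62.48)²) = √(18.655627 + 5.937604) = 4.9592 km
N3: √((-0.0423·111.32)² + (0.0986·62.48)²) = √(22.173136 + 37.952105) = 7.7540 km
N4: √((-0.0559·111.32)² + (-0.0051·62.48)²) = √(38.723090 + 0.101537) = 6.2309 km
N5: √((0.0101·111.32)² + (-0.0312·62.48)²) = √(1.264122 + 3.800067) = 2.2504 km
N6: √((-0.0349·111.32)² + (-0.0050·62.48)²) = √(15.093753 + 0.097594) = 3.8976 km
N7: √((-0.0432·111.32)² + (0.0563·62.48)²) = √(23.126712 + 12.373679) = 5.9582 km
N8: √((0.0367·111.32)² + (0.1168·62.48)²) = √(16.690853 + 53.255900) = 8.3634 km
N9: √((0.0268·111.32)² + (-0.0346·62.48)²) = √(8.900532 + 4.673414) = 3.6843 km
N10: √((-0.0534·111.32)² + (0.0092·62.48)²) = √(35.336938 + 0.330413) = 5.9722 km
N11: √((-0.0703·111.32)² + (0.0071·62.48)²) = √(61.243083 + 0.196788) = 7.8384 km
N12: √((0.0704·111.32)² + (0.0753·62.48)²) = √(61.417440 + 22.134616) = 9.1407 km
N13: √((-0.0225·111.32)² + (0.0554·62.48)²) = √(6.273522 + 11.981235) = 4.2726 km
N14: √((-0.0600·111.32)² + (0.0297·62.48)²) = √(44.611713 + 3.443459) = 6.9322 km
Sorted: N1 (1.9126 km) < N5 (2.2504 km) < N9 (3.6843 km) < N6 (3.8976 km) < N13 (4.2726 km) < …

N1, N5, N9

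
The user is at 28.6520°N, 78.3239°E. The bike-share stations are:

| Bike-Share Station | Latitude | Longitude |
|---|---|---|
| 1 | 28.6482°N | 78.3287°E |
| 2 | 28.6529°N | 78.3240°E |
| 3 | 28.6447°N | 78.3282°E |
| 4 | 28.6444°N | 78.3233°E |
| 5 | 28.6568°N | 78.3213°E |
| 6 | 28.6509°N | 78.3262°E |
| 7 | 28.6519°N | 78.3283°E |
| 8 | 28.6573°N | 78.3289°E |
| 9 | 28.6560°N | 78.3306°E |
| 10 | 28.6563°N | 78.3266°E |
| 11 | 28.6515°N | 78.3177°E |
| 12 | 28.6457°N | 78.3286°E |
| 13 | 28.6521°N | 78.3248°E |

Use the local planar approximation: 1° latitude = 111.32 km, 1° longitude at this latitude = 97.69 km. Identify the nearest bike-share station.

Distances from 28.6520°N, 78.3239°E:
1: √((-0.0038·111.32)² + (0.0048·97.69)²) = √(0.178943 + 0.219878) = 0.6315 km
2: √((0.0009·111.32)² + (0.0001·97.69)²) = √(0.010038 + 0.000095) = 0.1007 km
3: √((-0.0073·111.32)² + (0.0043·97.69)²) = √(0.660377 + 0.176456) = 0.9148 km
4: √((-0.0076·111.32)² + (-0.0006·97.69)²) = √(0.715770 + 0.003436) = 0.8481 km
5: √((0.0048·111.32)² + (-0.0026·97.69)²) = √(0.285515 + 0.064513) = 0.5916 km
6: √((-0.0011·111.32)² + (0.0023·97.69)²) = √(0.014994 + 0.050484) = 0.2559 km
7: √((-0.0001·111.32)² + (0.0044·97.69)²) = √(0.000124 + 0.184759) = 0.4300 km
8: √((0.0053·111.32)² + (0.0050·97.69)²) = √(0.348095 + 0.238583) = 0.7659 km
9: √((0.0040·111.32)² + (0.0067·97.69)²) = √(0.198274 + 0.428400) = 0.7916 km
10: √((0.0043·111.32)² + (0.0027·97.69)²) = √(0.229131 + 0.069571) = 0.5465 km
11: √((-0.0005·111.32)² + (-0.0062·97.69)²) = √(0.003098 + 0.366846) = 0.6082 km
12: √((-0.0063·111.32)² + (0.0047·97.69)²) = √(0.491844 + 0.210812) = 0.8382 km
13: √((0.0001·111.32)² + (0.0009·97.69)²) = √(0.000124 + 0.007730) = 0.0886 km
Minimum: 13 at 0.0886 km.

13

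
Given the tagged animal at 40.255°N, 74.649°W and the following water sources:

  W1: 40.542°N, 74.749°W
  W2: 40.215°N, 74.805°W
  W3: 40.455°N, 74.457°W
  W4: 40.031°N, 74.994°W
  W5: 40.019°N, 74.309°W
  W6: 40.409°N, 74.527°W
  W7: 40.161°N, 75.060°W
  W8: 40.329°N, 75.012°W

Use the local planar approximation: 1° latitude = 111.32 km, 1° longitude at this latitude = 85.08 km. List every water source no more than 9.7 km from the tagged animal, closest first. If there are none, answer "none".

none

Distances from 40.255°N, 74.649°W:
W1: √((0.287·111.32)² + (-0.100·85.08)²) = √(1020.72838 + 72.38606) = 33.062 km
W2: √((-0.040·111.32)² + (-0.156·85.08)²) = √(19.82743 + 176.15873) = 14.000 km
W3: √((0.200·111.32)² + (0.192·85.08)²) = √(495.68570 + 266.84399) = 27.614 km
W4: √((-0.224·111.32)² + (-0.345·85.08)²) = √(621.78814 + 861.57513) = 38.514 km
W5: √((-0.236·111.32)² + (0.340·85.08)²) = √(690.19276 + 836.78290) = 39.077 km
W6: √((0.154·111.32)² + (0.122·85.08)²) = √(293.89205 + 107.73942) = 20.041 km
W7: √((-0.094·111.32)² + (-0.411·85.08)²) = √(109.49697 + 1222.75263) = 36.500 km
W8: √((0.074·111.32)² + (-0.363·85.08)²) = √(67.85937 + 953.82393) = 31.964 km
Threshold 9.7 km: none within range.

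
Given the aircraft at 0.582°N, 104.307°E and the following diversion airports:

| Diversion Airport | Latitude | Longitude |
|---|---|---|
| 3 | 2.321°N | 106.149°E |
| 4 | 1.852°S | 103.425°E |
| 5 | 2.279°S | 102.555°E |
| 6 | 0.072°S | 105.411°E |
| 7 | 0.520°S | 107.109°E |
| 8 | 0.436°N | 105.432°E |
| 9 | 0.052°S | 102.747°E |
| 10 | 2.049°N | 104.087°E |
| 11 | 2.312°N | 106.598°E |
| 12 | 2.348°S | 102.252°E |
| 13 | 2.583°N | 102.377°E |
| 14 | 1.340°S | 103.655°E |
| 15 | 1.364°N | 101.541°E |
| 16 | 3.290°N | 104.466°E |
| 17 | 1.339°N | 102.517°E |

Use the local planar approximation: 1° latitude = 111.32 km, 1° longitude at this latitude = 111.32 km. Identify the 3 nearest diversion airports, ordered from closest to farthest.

Distances from 0.582°N, 104.307°E:
3: √((1.739·111.32)² + (1.842·111.32)²) = √(37475.33807 + 42046.09305) = 281.995 km
4: √((-2.434·111.32)² + (-0.882·111.32)²) = √(73415.46318 + 9640.14498) = 288.194 km
5: √((-2.861·111.32)² + (-1.752·111.32)²) = √(101433.66342 + 38037.73067) = 373.459 km
6: √((-0.654·111.32)² + (1.104·111.32)²) = √(5300.31758 + 15103.74143) = 142.843 km
7: √((-1.102·111.32)² + (2.802·111.32)²) = √(15049.06730 + 97293.23798) = 335.175 km
8: √((-0.146·111.32)² + (1.125·111.32)²) = √(264.15091 + 15683.80522) = 126.285 km
9: √((-0.634·111.32)² + (-1.560·111.32)²) = √(4981.09599 + 30157.51774) = 187.453 km
10: √((1.467·111.32)² + (-0.220·111.32)²) = √(26668.99335 + 599.77969) = 165.133 km
11: √((1.730·111.32)² + (2.291·111.32)²) = √(37088.44299 + 65042.40236) = 319.579 km
12: √((-2.930·111.32)² + (-2.055·111.32)²) = √(106385.30329 + 52332.32716) = 398.394 km
13: √((2.001·111.32)² + (-1.930·111.32)²) = √(49618.15056 + 46159.49123) = 309.480 km
14: √((-1.922·111.32)² + (-0.652·111.32)²) = √(45777.61497 + 5267.94930) = 225.933 km
15: √((0.782·111.32)² + (-2.766·111.32)²) = √(7578.09249 + 94809.25782) = 319.980 km
16: √((2.708·111.32)² + (0.159·111.32)²) = √(90874.85174 + 313.28575) = 301.974 km
17: √((0.757·111.32)² + (-1.790·111.32)²) = √(7101.30481 + 39705.66346) = 216.349 km
Sorted: 8 (126.285 km) < 6 (142.843 km) < 10 (165.133 km) < 9 (187.453 km) < 17 (216.349 km) < …

8, 6, 10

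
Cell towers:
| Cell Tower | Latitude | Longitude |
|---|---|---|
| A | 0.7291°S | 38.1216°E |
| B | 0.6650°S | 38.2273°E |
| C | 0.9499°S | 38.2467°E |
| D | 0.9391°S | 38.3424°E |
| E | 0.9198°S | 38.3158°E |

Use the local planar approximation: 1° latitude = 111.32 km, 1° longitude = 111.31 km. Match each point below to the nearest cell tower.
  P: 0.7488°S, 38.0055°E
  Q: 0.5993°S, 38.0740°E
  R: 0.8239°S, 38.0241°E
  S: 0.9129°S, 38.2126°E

P→A; Q→A; R→A; S→C

P at 0.7488°S, 38.0055°E:
  A: √((0.0197·111.32)² + (0.1161·111.31)²) = √(4.809267 + 167.006281) = 13.1078 km
  B: √((0.0838·111.32)² + (0.2218·111.31)²) = √(87.023076 + 609.524896) = 26.3922 km
  C: √((-0.2011·111.32)² + (0.2412·111.31)²) = √(501.153233 + 720.813601) = 34.9566 km
  D: √((-0.1903·111.32)² + (0.3369·111.31)²) = √(448.770160 + 1406.275425) = 43.0702 km
  E: √((-0.1710·111.32)² + (0.3103·111.31)²) = √(362.358636 + 1192.976577) = 39.4377 km
  → nearest: A (13.1078 km)
Q at 0.5993°S, 38.0740°E:
  A: √((-0.1298·111.32)² + (0.0476·111.31)²) = √(208.783311 + 28.072576) = 15.3901 km
  B: √((-0.0657·111.32)² + (0.1533·111.31)²) = √(53.490559 + 291.174055) = 18.5651 km
  C: √((-0.3506·111.32)² + (0.1727·111.31)²) = √(1523.246605 + 369.532841) = 43.5061 km
  D: √((-0.3398·111.32)² + (0.2684·111.31)²) = √(1430.846826 + 892.551714) = 48.2016 km
  E: √((-0.3205·111.32)² + (0.2418·111.31)²) = √(1272.923965 + 724.404198) = 44.6915 km
  → nearest: A (15.3901 km)
R at 0.8239°S, 38.0241°E:
  A: √((0.0948·111.32)² + (0.0975·111.31)²) = √(111.368679 + 117.781640) = 15.1377 km
  B: √((0.1589·111.32)² + (0.2032·111.31)²) = √(312.891806 + 511.582609) = 28.7137 km
  C: √((-0.1260·111.32)² + (0.2226·111.31)²) = √(196.737653 + 613.929759) = 28.4722 km
  D: √((-0.1152·111.32)² + (0.3183·111.31)²) = √(164.456617 + 1255.282987) = 37.6794 km
  E: √((-0.0959·111.32)² + (0.2917·111.31)²) = √(113.968179 + 1054.244208) = 34.1791 km
  → nearest: A (15.1377 km)
S at 0.9129°S, 38.2126°E:
  A: √((0.1838·111.32)² + (-0.0910·111.31)²) = √(418.636807 + 102.600895) = 22.8306 km
  B: √((0.2479·111.32)² + (0.0147·111.31)²) = √(761.551800 + 2.677337) = 27.6447 km
  C: √((-0.0370·111.32)² + (0.0341·111.31)²) = √(16.964843 + 14.407118) = 5.6011 km
  D: √((-0.0262·111.32)² + (0.1298·111.31)²) = √(8.506462 + 208.745802) = 14.7395 km
  E: √((-0.0069·111.32)² + (0.1032·111.31)²) = √(0.589990 + 131.955580) = 11.5128 km
  → nearest: C (5.6011 km)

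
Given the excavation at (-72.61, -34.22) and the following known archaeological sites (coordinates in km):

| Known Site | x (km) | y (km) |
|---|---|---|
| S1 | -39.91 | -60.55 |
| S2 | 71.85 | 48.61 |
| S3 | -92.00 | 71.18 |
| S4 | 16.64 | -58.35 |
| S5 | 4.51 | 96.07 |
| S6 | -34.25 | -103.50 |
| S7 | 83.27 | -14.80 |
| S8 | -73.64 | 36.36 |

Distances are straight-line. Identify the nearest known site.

S1

Distances from (-72.61, -34.22):
S1: √((32.70)² + (-26.33)²) = √(1069.2900 + 693.2689) = 41.98 km
S2: √((144.46)² + (82.83)²) = √(20868.6916 + 6860.8089) = 166.52 km
S3: √((-19.39)² + (105.40)²) = √(375.9721 + 11109.1600) = 107.17 km
S4: √((89.25)² + (-24.13)²) = √(7965.5625 + 582.2569) = 92.45 km
S5: √((77.12)² + (130.29)²) = √(5947.4944 + 16975.4841) = 151.40 km
S6: √((38.36)² + (-69.28)²) = √(1471.4896 + 4799.7184) = 79.19 km
S7: √((155.88)² + (19.42)²) = √(24298.5744 + 377.1364) = 157.09 km
S8: √((-1.03)² + (70.58)²) = √(1.0609 + 4981.5364) = 70.59 km
Minimum: S1 at 41.98 km.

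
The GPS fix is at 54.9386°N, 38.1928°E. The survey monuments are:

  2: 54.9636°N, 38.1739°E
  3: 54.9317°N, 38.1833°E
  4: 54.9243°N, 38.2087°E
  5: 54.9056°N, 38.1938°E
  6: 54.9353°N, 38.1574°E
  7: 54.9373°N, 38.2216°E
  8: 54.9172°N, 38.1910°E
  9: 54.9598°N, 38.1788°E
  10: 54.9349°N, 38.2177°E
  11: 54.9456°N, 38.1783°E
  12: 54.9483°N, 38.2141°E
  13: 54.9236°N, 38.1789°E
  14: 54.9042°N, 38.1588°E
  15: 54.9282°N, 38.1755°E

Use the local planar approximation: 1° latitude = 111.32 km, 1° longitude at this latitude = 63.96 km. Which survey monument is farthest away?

Distances from 54.9386°N, 38.1928°E:
2: √((0.0250·111.32)² + (-0.0189·63.96)²) = √(7.745089 + 1.461304) = 3.0342 km
3: √((-0.0069·111.32)² + (-0.0095·63.96)²) = √(0.589990 + 0.369202) = 0.9794 km
4: √((-0.0143·111.32)² + (0.0159·63.96)²) = √(2.534069 + 1.034216) = 1.8890 km
5: √((-0.0330·111.32)² + (0.0010·63.96)²) = √(13.495043 + 0.004091) = 3.6741 km
6: √((-0.0033·111.32)² + (-0.0354·63.96)²) = √(0.134950 + 5.126529) = 2.2938 km
7: √((-0.0013·111.32)² + (0.0288·63.96)²) = √(0.020943 + 3.393141) = 1.8477 km
8: √((-0.0214·111.32)² + (-0.0018·63.96)²) = √(5.675106 + 0.013254) = 2.3850 km
9: √((0.0212·111.32)² + (-0.0140·63.96)²) = √(5.569524 + 0.801813) = 2.5242 km
10: √((-0.0037·111.32)² + (0.0249·63.96)²) = √(0.169648 + 2.536388) = 1.6450 km
11: √((0.0070·111.32)² + (-0.0145·63.96)²) = √(0.607215 + 0.860108) = 1.2113 km
12: √((0.0097·111.32)² + (0.0213·63.96)²) = √(1.165977 + 1.855992) = 1.7384 km
13: √((-0.0150·111.32)² + (-0.0139·63.96)²) = √(2.788232 + 0.790399) = 1.8917 km
14: √((-0.0344·111.32)² + (-0.0340·63.96)²) = √(14.664366 + 4.729059) = 4.4038 km
15: √((-0.0104·111.32)² + (-0.0173·63.96)²) = √(1.340334 + 1.224360) = 1.6015 km
Maximum: 14 at 4.4038 km.

14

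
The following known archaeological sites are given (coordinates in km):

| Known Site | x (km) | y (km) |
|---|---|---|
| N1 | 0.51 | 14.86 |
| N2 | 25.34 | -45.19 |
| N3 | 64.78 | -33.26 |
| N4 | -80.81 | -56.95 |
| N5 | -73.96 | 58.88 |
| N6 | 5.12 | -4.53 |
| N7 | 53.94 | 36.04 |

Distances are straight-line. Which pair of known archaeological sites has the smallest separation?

N1 and N6

Pairwise distances:
N1–N2: 64.98 km
N1–N3: 80.29 km
N1–N4: 108.49 km
N1–N5: 86.51 km
N1–N6: 19.93 km
N1–N7: 57.47 km
N2–N3: 41.20 km
N2–N4: 106.80 km
N2–N5: 143.84 km
N2–N6: 45.41 km
N2–N7: 86.12 km
N3–N4: 147.50 km
N3–N5: 166.55 km
N3–N6: 66.22 km
N3–N7: 70.14 km
N4–N5: 116.03 km
N4–N6: 100.66 km
N4–N7: 163.72 km
N5–N6: 101.36 km
N5–N7: 129.92 km
N6–N7: 63.48 km
Closest pair: N1–N6 at 19.93 km.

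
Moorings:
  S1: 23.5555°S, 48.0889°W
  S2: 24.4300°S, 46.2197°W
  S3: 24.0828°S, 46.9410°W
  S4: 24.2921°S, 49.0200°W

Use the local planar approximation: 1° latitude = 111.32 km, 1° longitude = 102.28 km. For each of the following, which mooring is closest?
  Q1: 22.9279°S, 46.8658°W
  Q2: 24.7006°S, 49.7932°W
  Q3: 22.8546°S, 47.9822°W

Q1→S3; Q2→S4; Q3→S1

Q1 at 22.9279°S, 46.8658°W:
  S1: 143.2854 km
  S2: 179.7983 km
  S3: 128.7933 km
  S4: 267.5973 km
  → nearest: S3 (128.7933 km)
Q2 at 24.7006°S, 49.7932°W:
  S1: 215.9520 km
  S2: 366.7368 km
  S3: 299.7201 km
  S4: 91.2250 km
  → nearest: S4 (91.2250 km)
Q3 at 22.8546°S, 47.9822°W:
  S1: 78.7837 km
  S2: 251.5007 km
  S3: 173.3038 km
  S4: 192.0266 km
  → nearest: S1 (78.7837 km)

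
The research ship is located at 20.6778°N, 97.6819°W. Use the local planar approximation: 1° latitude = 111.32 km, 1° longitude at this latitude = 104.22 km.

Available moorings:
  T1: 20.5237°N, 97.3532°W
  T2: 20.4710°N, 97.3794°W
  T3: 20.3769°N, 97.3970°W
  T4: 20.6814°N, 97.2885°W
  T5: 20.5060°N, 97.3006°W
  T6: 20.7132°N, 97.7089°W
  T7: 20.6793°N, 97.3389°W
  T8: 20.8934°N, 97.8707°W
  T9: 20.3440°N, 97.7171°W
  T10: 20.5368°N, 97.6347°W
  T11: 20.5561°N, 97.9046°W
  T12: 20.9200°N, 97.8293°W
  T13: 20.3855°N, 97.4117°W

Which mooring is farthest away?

T3

Distances from 20.6778°N, 97.6819°W:
T1: √((-0.1541·111.32)² + (0.3287·104.22)²) = √(294.273851 + 1173.549860) = 38.3122 km
T2: √((-0.2068·111.32)² + (0.3025·104.22)²) = √(529.965336 + 993.923355) = 39.0370 km
T3: √((-0.3009·111.32)² + (0.2849·104.22)²) = √(1121.994611 + 881.631373) = 44.7619 km
T4: √((0.0036·111.32)² + (0.3934·104.22)²) = √(0.160602 + 1681.012136) = 41.0021 km
T5: √((-0.1718·111.32)² + (0.3813·104.22)²) = √(365.757057 + 1579.194956) = 44.1016 km
T6: √((0.0354·111.32)² + (-0.0270·104.22)²) = √(15.529337 + 7.918258) = 4.8423 km
T7: √((0.0015·111.32)² + (0.3430·104.22)²) = √(0.027882 + 1277.880896) = 35.7478 km
T8: √((0.2156·111.32)² + (-0.1888·104.22)²) = √(576.028416 + 387.173940) = 31.0355 km
T9: √((-0.3338·111.32)² + (-0.0352·104.22)²) = √(1380.762743 + 13.458215) = 37.3393 km
T10: √((-0.1410·111.32)² + (0.0472·104.22)²) = √(246.368183 + 24.198371) = 16.4489 km
T11: √((-0.1217·111.32)² + (-0.2227·104.22)²) = √(183.538658 + 538.694538) = 26.8744 km
T12: √((0.2422·111.32)² + (-0.1474·104.22)²) = √(726.933483 + 235.991904) = 31.0310 km
T13: √((-0.2923·111.32)² + (0.2702·104.22)²) = √(1058.775848 + 792.999342) = 43.0323 km
Maximum: T3 at 44.7619 km.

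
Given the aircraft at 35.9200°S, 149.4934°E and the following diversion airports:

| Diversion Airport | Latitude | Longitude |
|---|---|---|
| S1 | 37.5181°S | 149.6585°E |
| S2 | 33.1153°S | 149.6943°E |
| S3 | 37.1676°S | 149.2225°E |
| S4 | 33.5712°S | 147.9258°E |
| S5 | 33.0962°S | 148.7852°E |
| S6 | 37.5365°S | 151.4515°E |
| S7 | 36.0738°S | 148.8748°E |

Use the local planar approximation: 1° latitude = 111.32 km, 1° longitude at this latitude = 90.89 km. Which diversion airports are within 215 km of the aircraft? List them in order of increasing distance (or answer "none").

S7, S3, S1

Distances from 35.9200°S, 149.4934°E:
S1: 178.5322 km
S2: 312.7527 km
S3: 141.0485 km
S4: 297.7684 km
S5: 320.8681 km
S6: 253.0919 km
S7: 58.7735 km
Threshold 215 km: S7 (58.7735 km), S3 (141.0485 km), S1 (178.5322 km) are within range.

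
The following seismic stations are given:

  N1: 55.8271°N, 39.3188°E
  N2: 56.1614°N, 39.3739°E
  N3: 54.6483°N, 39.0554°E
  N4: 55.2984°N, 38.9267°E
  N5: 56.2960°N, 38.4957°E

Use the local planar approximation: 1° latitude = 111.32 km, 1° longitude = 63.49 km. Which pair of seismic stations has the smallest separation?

N1 and N2

Pairwise distances:
N1–N2: √((0.3343·111.32)² + (0.0551·63.49)²) = √(1384.902338 + 12.238096) = 37.3783 km
N1–N3: √((-1.1788·111.32)² + (-0.2634·63.49)²) = √(17219.742375 + 279.667626) = 132.2853 km
N1–N4: √((-0.5287·111.32)² + (-0.3921·63.49)²) = √(3463.897371 + 619.732595) = 63.9033 km
N1–N5: √((0.4689·111.32)² + (-0.8231·63.49)²) = √(2724.625775 + 2730.963260) = 73.8620 km
N2–N3: √((-1.5131·111.32)² + (-0.3185·63.49)²) = √(28371.458212 + 408.911691) = 169.6478 km
N2–N4: √((-0.8630·111.32)² + (-0.4472·63.49)²) = √(9229.283503 + 806.147003) = 100.1770 km
N2–N5: √((0.1346·111.32)² + (-0.8782·63.49)²) = √(224.510427 + 3108.833905) = 57.7351 km
N3–N4: √((0.6501·111.32)² + (-0.1287·63.49)²) = √(5237.291266 + 66.767905) = 72.8290 km
N3–N5: √((1.6477·111.32)² + (-0.5597·63.49)²) = √(33643.616878 + 1262.761313) = 186.8325 km
N4–N5: √((0.9976·111.32)² + (-0.4310·63.49)²) = √(12332.731495 + 748.798894) = 114.3745 km
Closest pair: N1–N2 at 37.3783 km.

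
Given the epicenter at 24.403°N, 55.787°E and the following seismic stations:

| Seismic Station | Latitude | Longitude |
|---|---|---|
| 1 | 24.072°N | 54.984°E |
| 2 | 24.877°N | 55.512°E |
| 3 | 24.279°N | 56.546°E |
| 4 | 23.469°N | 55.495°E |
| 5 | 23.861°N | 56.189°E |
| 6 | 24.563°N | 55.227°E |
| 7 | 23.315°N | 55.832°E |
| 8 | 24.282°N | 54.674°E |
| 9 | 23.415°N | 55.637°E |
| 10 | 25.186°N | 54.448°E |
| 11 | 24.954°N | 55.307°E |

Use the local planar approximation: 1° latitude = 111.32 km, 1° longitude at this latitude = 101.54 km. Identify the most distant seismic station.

Distances from 24.403°N, 55.787°E:
1: 89.476 km
2: 59.699 km
3: 78.295 km
4: 108.118 km
5: 72.846 km
6: 59.587 km
7: 121.202 km
8: 113.814 km
9: 111.034 km
10: 161.503 km
11: 78.344 km
Maximum: 10 at 161.503 km.

10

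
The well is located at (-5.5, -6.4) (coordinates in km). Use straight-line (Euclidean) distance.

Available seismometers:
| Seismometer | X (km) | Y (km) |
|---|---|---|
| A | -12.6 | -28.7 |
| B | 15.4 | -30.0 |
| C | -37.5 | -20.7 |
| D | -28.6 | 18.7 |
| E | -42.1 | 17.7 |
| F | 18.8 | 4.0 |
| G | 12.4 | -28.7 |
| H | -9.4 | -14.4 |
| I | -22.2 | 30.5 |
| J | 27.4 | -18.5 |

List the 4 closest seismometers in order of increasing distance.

Distances from (-5.5, -6.4):
A: √((-7.1)² + (-22.3)²) = √(50.410 + 497.290) = 23.4 km
B: √((20.9)² + (-23.6)²) = √(436.810 + 556.960) = 31.5 km
C: √((-32.0)² + (-14.3)²) = √(1024.000 + 204.490) = 35.0 km
D: √((-23.1)² + (25.1)²) = √(533.610 + 630.010) = 34.1 km
E: √((-36.6)² + (24.1)²) = √(1339.560 + 580.810) = 43.8 km
F: √((24.3)² + (10.4)²) = √(590.490 + 108.160) = 26.4 km
G: √((17.9)² + (-22.3)²) = √(320.410 + 497.290) = 28.6 km
H: √((-3.9)² + (-8.0)²) = √(15.210 + 64.000) = 8.9 km
I: √((-16.7)² + (36.9)²) = √(278.890 + 1361.610) = 40.5 km
J: √((32.9)² + (-12.1)²) = √(1082.410 + 146.410) = 35.1 km
Sorted: H (8.9 km) < A (23.4 km) < F (26.4 km) < G (28.6 km) < B (31.5 km) < D (34.1 km) < …

H, A, F, G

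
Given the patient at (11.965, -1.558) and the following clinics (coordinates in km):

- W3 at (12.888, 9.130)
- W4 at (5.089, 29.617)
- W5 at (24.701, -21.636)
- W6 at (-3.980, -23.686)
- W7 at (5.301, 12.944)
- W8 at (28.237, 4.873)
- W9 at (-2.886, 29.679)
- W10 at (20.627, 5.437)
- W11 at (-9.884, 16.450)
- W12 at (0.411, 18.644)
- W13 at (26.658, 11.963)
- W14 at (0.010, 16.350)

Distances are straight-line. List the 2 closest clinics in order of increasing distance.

W3, W10

Distances from (11.965, -1.558):
W3: √((0.923)² + (10.688)²) = √(0.85193 + 114.23334) = 10.728 km
W4: √((-6.876)² + (31.175)²) = √(47.27938 + 971.88063) = 31.924 km
W5: √((12.736)² + (-20.078)²) = √(162.20570 + 403.12608) = 23.777 km
W6: √((-15.945)² + (-22.128)²) = √(254.24303 + 489.64838) = 27.274 km
W7: √((-6.664)² + (14.502)²) = √(44.40890 + 210.30800) = 15.960 km
W8: √((16.272)² + (6.431)²) = √(264.77798 + 41.35776) = 17.497 km
W9: √((-14.851)² + (31.237)²) = √(220.55220 + 975.75017) = 34.588 km
W10: √((8.662)² + (6.995)²) = √(75.03024 + 48.93003) = 11.134 km
W11: √((-21.849)² + (18.008)²) = √(477.37880 + 324.28806) = 28.314 km
W12: √((-11.554)² + (20.202)²) = √(133.49492 + 408.12080) = 23.273 km
W13: √((14.693)² + (13.521)²) = √(215.88425 + 182.81744) = 19.968 km
W14: √((-11.955)² + (17.908)²) = √(142.92202 + 320.69646) = 21.532 km
Sorted: W3 (10.728 km) < W10 (11.134 km) < W7 (15.960 km) < W8 (17.497 km) < …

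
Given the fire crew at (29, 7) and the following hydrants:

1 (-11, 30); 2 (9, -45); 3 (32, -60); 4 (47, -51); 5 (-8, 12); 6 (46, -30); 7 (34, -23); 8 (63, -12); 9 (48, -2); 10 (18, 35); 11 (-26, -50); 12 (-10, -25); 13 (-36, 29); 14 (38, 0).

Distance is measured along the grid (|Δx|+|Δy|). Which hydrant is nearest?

Distances from (29, 7):
1: |-40| + |23| = 40 + 23 = 63
2: |-20| + |-52| = 20 + 52 = 72
3: |3| + |-67| = 3 + 67 = 70
4: |18| + |-58| = 18 + 58 = 76
5: |-37| + |5| = 37 + 5 = 42
6: |17| + |-37| = 17 + 37 = 54
7: |5| + |-30| = 5 + 30 = 35
8: |34| + |-19| = 34 + 19 = 53
9: |19| + |-9| = 19 + 9 = 28
10: |-11| + |28| = 11 + 28 = 39
11: |-55| + |-57| = 55 + 57 = 112
12: |-39| + |-32| = 39 + 32 = 71
13: |-65| + |22| = 65 + 22 = 87
14: |9| + |-7| = 9 + 7 = 16
Minimum: 14 at 16.

14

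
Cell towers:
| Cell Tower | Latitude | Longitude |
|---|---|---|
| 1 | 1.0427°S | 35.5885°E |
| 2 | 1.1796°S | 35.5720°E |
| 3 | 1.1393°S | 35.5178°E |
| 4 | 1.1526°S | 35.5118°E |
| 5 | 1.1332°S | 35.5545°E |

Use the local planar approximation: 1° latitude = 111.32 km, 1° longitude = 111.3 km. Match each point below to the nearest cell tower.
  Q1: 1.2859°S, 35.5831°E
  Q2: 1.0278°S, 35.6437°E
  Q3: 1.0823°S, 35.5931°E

Q1→2; Q2→1; Q3→1

Q1 at 1.2859°S, 35.5831°E:
  1: 27.0797 km
  2: 11.8976 km
  3: 17.8647 km
  4: 16.8276 km
  5: 17.2940 km
  → nearest: 2 (11.8976 km)
Q2 at 1.0278°S, 35.6437°E:
  1: 6.3637 km
  2: 18.6879 km
  3: 18.7194 km
  4: 20.2120 km
  5: 15.3698 km
  → nearest: 1 (6.3637 km)
Q3 at 1.0823°S, 35.5931°E:
  1: 4.4379 km
  2: 11.0831 km
  3: 10.5120 km
  4: 11.9634 km
  5: 7.1108 km
  → nearest: 1 (4.4379 km)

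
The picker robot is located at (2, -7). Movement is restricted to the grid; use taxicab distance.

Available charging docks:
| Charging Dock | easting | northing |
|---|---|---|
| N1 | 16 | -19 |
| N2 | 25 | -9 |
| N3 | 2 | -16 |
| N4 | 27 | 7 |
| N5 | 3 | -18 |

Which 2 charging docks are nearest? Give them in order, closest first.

N3, N5

Distances from (2, -7):
N1: 26
N2: 25
N3: 9
N4: 39
N5: 12
Sorted: N3 (9) < N5 (12) < N2 (25) < N1 (26) < …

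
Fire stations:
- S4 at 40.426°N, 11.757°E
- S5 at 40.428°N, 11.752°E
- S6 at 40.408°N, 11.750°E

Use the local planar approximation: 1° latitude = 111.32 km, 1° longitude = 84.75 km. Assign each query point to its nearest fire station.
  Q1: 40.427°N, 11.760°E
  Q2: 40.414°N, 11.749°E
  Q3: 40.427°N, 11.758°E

Q1→S4; Q2→S6; Q3→S4

Q1 at 40.427°N, 11.760°E:
  S4: 0.278 km
  S5: 0.687 km
  S6: 2.279 km
  → nearest: S4 (0.278 km)
Q2 at 40.414°N, 11.749°E:
  S4: 1.498 km
  S5: 1.579 km
  S6: 0.673 km
  → nearest: S6 (0.673 km)
Q3 at 40.427°N, 11.758°E:
  S4: 0.140 km
  S5: 0.521 km
  S6: 2.221 km
  → nearest: S4 (0.140 km)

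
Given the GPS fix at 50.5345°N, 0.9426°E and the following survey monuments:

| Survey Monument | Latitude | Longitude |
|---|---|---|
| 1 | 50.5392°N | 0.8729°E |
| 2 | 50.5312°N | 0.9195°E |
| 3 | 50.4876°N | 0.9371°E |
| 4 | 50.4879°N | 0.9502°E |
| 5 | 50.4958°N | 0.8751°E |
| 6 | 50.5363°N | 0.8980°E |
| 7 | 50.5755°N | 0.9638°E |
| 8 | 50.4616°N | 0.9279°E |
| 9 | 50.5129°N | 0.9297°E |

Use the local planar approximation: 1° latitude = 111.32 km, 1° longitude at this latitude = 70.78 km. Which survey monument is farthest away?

Distances from 50.5345°N, 0.9426°E:
1: √((0.0047·111.32)² + (-0.0697·70.78)²) = √(0.273742 + 24.338100) = 4.9610 km
2: √((-0.0033·111.32)² + (-0.0231·70.78)²) = √(0.134950 + 2.673284) = 1.6758 km
3: √((-0.0469·111.32)² + (-0.0055·70.78)²) = √(27.257880 + 0.151547) = 5.2354 km
4: √((-0.0466·111.32)² + (0.0076·70.78)²) = √(26.910281 + 0.289367) = 5.2153 km
5: √((-0.0387·111.32)² + (-0.0675·70.78)²) = √(18.559588 + 22.825940) = 6.4332 km
6: √((0.0018·111.32)² + (-0.0446·70.78)²) = √(0.040151 + 9.965310) = 3.1631 km
7: √((0.0410·111.32)² + (0.0212·70.78)²) = √(20.831191 + 2.251608) = 4.8045 km
8: √((-0.0729·111.32)² + (-0.0147·70.78)²) = √(65.856925 + 1.082569) = 8.1817 km
9: √((-0.0216·111.32)² + (-0.0129·70.78)²) = √(5.781678 + 0.833682) = 2.5720 km
Maximum: 8 at 8.1817 km.

8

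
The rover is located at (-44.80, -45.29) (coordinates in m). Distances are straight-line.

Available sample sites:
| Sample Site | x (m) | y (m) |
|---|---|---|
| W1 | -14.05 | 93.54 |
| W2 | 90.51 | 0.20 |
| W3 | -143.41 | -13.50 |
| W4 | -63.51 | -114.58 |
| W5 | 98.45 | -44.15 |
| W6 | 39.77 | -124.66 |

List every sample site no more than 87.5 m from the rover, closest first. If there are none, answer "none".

Distances from (-44.80, -45.29):
W1: √((30.75)² + (138.83)²) = √(945.5625 + 19273.7689) = 142.19 m
W2: √((135.31)² + (45.49)²) = √(18308.7961 + 2069.3401) = 142.75 m
W3: √((-98.61)² + (31.79)²) = √(9723.9321 + 1010.6041) = 103.61 m
W4: √((-18.71)² + (-69.29)²) = √(350.0641 + 4801.1041) = 71.77 m
W5: √((143.25)² + (1.14)²) = √(20520.5625 + 1.2996) = 143.25 m
W6: √((84.57)² + (-79.37)²) = √(7152.0849 + 6299.5969) = 115.98 m
Threshold 87.5 m: W4 (71.77 m) is within range.

W4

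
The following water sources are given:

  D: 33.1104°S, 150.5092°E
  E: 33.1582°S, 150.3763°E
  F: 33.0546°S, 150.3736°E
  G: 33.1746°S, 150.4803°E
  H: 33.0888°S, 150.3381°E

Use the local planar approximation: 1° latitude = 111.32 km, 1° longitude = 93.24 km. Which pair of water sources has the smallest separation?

F and H

Pairwise distances:
D–E: √((-0.0478·111.32)² + (-0.1329·93.24)²) = √(28.314063 + 153.551651) = 13.4858 km
D–F: √((0.0558·111.32)² + (-0.1356·93.24)²) = √(38.584670 + 159.854148) = 14.0868 km
D–G: √((-0.0642·111.32)² + (-0.0289·93.24)²) = √(51.075950 + 7.261063) = 7.6379 km
D–H: √((0.0216·111.32)² + (-0.1711·93.24)²) = √(5.781678 + 254.509823) = 16.1336 km
E–F: √((0.1036·111.32)² + (-0.0027·93.24)²) = √(133.004369 + 0.063377) = 11.5355 km
E–G: √((-0.0164·111.32)² + (0.1040·93.24)²) = √(3.332991 + 94.031033) = 9.8673 km
E–H: √((0.0694·111.32)² + (-0.0382·93.24)²) = √(59.685019 + 12.686191) = 8.5071 km
F–G: √((-0.1200·111.32)² + (0.1067·93.24)²) = √(178.446851 + 98.976791) = 16.6560 km
F–H: √((-0.0342·111.32)² + (-0.0355·93.24)²) = √(14.494345 + 10.956232) = 5.0449 km
G–H: √((0.0858·111.32)² + (-0.1422·93.24)²) = √(91.226491 + 175.793868) = 16.3408 km
Closest pair: F–H at 5.0449 km.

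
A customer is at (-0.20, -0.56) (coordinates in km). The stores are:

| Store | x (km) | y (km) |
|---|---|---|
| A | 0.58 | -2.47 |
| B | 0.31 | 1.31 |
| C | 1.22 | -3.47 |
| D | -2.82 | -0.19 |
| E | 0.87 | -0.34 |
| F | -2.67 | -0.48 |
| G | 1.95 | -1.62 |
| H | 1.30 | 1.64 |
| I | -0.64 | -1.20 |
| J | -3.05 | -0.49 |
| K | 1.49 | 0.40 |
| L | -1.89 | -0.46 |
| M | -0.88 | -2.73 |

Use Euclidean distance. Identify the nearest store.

I

Distances from (-0.20, -0.56):
A: √((0.78)² + (-1.91)²) = √(0.60840 + 3.64810) = 2.063 km
B: √((0.51)² + (1.87)²) = √(0.26010 + 3.49690) = 1.938 km
C: √((1.42)² + (-2.91)²) = √(2.01640 + 8.46810) = 3.238 km
D: √((-2.62)² + (0.37)²) = √(6.86440 + 0.13690) = 2.646 km
E: √((1.07)² + (0.22)²) = √(1.14490 + 0.04840) = 1.092 km
F: √((-2.47)² + (0.08)²) = √(6.10090 + 0.00640) = 2.471 km
G: √((2.15)² + (-1.06)²) = √(4.62250 + 1.12360) = 2.397 km
H: √((1.50)² + (2.20)²) = √(2.25000 + 4.84000) = 2.663 km
I: √((-0.44)² + (-0.64)²) = √(0.19360 + 0.40960) = 0.777 km
J: √((-2.85)² + (0.07)²) = √(8.12250 + 0.00490) = 2.851 km
K: √((1.69)² + (0.96)²) = √(2.85610 + 0.92160) = 1.944 km
L: √((-1.69)² + (0.10)²) = √(2.85610 + 0.01000) = 1.693 km
M: √((-0.68)² + (-2.17)²) = √(0.46240 + 4.70890) = 2.274 km
Minimum: I at 0.777 km.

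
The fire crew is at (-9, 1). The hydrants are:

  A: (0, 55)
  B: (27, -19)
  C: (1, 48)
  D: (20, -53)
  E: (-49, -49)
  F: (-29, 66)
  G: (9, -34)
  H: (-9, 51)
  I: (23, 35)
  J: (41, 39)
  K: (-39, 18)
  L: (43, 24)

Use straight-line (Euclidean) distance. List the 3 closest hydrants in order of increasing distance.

K, G, B

Distances from (-9, 1):
A: 54.7
B: 41.2
C: 48.1
D: 61.3
E: 64.0
F: 68.0
G: 39.4
H: 50.0
I: 46.7
J: 62.8
K: 34.5
L: 56.9
Sorted: K (34.5) < G (39.4) < B (41.2) < I (46.7) < C (48.1) < …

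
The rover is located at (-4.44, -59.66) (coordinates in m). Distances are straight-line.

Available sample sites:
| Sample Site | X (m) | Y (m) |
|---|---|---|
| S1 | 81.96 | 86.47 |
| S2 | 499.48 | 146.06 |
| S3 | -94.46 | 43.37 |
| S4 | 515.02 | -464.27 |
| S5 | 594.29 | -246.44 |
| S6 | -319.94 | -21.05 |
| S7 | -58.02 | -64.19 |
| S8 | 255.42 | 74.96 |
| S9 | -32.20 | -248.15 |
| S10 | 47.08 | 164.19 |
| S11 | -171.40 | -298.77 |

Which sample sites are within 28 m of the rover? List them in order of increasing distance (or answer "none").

none

Distances from (-4.44, -59.66):
S1: 169.76 m
S2: 544.29 m
S3: 136.82 m
S4: 658.44 m
S5: 627.19 m
S6: 317.85 m
S7: 53.77 m
S8: 292.66 m
S9: 190.52 m
S10: 229.70 m
S11: 291.63 m
Threshold 28 m: none within range.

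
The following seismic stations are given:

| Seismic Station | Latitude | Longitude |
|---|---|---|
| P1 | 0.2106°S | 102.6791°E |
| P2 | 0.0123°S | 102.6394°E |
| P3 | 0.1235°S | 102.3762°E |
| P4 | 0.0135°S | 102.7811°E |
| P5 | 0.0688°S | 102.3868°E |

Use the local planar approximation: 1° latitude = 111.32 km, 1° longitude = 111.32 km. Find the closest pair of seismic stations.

Pairwise distances:
P1–P2: √((0.1983·111.32)² + (-0.0397·111.32)²) = √(487.294852 + 19.531132) = 22.5128 km
P1–P3: √((0.0871·111.32)² + (-0.3029·111.32)²) = √(94.011873 + 1136.959362) = 35.0852 km
P1–P4: √((0.1971·111.32)² + (0.1020·111.32)²) = √(481.415029 + 128.927850) = 24.7051 km
P1–P5: √((0.1418·111.32)² + (-0.2923·111.32)²) = √(249.171781 + 1058.775848) = 36.1656 km
P2–P3: √((-0.1112·111.32)² + (-0.2632·111.32)²) = √(153.234293 + 858.456247) = 31.8071 km
P2–P4: √((-0.0012·111.32)² + (0.1417·111.32)²) = √(0.017845 + 248.820464) = 15.7746 km
P2–P5: √((-0.0565·111.32)² + (-0.2526·111.32)²) = √(39.558817 + 790.702456) = 28.8143 km
P3–P4: √((0.1100·111.32)² + (0.4049·111.32)²) = √(149.944923 + 2031.617518) = 46.7072 km
P3–P5: √((0.0547·111.32)² + (0.0106·111.32)²) = √(37.078405 + 1.392381) = 6.2025 km
P4–P5: √((-0.0553·111.32)² + (-0.3943·111.32)²) = √(37.896287 + 1926.637235) = 44.3231 km
Closest pair: P3–P5 at 6.2025 km.

P3 and P5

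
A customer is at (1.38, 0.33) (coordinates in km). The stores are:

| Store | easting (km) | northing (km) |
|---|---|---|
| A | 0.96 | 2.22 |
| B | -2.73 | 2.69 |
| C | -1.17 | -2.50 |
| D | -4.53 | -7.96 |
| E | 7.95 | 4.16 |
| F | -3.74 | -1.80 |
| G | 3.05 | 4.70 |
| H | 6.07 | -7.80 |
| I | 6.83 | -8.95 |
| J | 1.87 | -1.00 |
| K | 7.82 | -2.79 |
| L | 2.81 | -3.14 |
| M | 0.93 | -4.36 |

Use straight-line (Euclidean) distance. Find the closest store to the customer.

Distances from (1.38, 0.33):
A: √((-0.42)² + (1.89)²) = √(0.1764 + 3.5721) = 1.94 km
B: √((-4.11)² + (2.36)²) = √(16.8921 + 5.5696) = 4.74 km
C: √((-2.55)² + (-2.83)²) = √(6.5025 + 8.0089) = 3.81 km
D: √((-5.91)² + (-8.29)²) = √(34.9281 + 68.7241) = 10.18 km
E: √((6.57)² + (3.83)²) = √(43.1649 + 14.6689) = 7.60 km
F: √((-5.12)² + (-2.13)²) = √(26.2144 + 4.5369) = 5.55 km
G: √((1.67)² + (4.37)²) = √(2.7889 + 19.0969) = 4.68 km
H: √((4.69)² + (-8.13)²) = √(21.9961 + 66.0969) = 9.39 km
I: √((5.45)² + (-9.28)²) = √(29.7025 + 86.1184) = 10.76 km
J: √((0.49)² + (-1.33)²) = √(0.2401 + 1.7689) = 1.42 km
K: √((6.44)² + (-3.12)²) = √(41.4736 + 9.7344) = 7.16 km
L: √((1.43)² + (-3.47)²) = √(2.0449 + 12.0409) = 3.75 km
M: √((-0.45)² + (-4.69)²) = √(0.2025 + 21.9961) = 4.71 km
Minimum: J at 1.42 km.

J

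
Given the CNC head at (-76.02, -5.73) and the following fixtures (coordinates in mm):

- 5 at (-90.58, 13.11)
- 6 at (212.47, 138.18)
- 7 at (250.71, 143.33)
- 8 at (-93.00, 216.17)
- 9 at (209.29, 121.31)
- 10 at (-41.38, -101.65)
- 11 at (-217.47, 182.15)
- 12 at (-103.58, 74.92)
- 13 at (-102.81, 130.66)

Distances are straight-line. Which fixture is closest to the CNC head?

Distances from (-76.02, -5.73):
5: 23.81 mm
6: 322.39 mm
7: 359.13 mm
8: 222.55 mm
9: 312.32 mm
10: 101.98 mm
11: 235.17 mm
12: 85.23 mm
13: 139.00 mm
Minimum: 5 at 23.81 mm.

5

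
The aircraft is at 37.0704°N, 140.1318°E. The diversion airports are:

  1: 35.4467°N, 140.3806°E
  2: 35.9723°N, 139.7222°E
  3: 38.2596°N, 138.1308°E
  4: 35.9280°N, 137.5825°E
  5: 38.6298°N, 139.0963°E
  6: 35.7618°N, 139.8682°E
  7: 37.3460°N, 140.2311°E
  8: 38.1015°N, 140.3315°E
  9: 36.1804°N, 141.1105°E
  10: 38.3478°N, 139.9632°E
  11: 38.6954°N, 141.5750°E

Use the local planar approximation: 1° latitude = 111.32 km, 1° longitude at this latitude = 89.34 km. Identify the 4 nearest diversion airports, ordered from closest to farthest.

Distances from 37.0704°N, 140.1318°E:
1: √((-1.6237·111.32)² + (0.2488·89.34)²) = √(32670.665166 + 494.074737) = 182.1119 km
2: √((-1.0981·111.32)² + (-0.4096·89.34)²) = √(14942.737884 + 1339.096245) = 127.6003 km
3: √((1.1892·111.32)² + (-2.0010·89.34)²) = √(17524.926144 + 31958.476924) = 222.4487 km
4: √((-1.1424·111.32)² + (-2.5493·89.34)²) = √(16172.709445 + 51872.094961) = 260.8540 km
5: √((1.5594·111.32)² + (-1.0355·89.34)²) = √(30134.324115 + 8558.390584) = 196.7046 km
6: √((-1.3086·111.32)² + (-0.2636·89.34)²) = √(21220.725483 + 554.603630) = 147.5647 km
7: √((0.2756·111.32)² + (0.0993·89.34)²) = √(941.249637 + 78.702838) = 31.9367 km
8: √((1.0311·111.32)² + (0.1997·89.34)²) = √(13174.919461 + 318.308346) = 116.1604 km
9: √((-0.8900·111.32)² + (0.9787·89.34)²) = √(9815.815995 + 7645.239112) = 132.1403 km
10: √((1.2774·111.32)² + (-0.1686·89.34)²) = √(20220.887779 + 226.885654) = 142.9957 km
11: √((1.6250·111.32)² + (1.4432·89.34)²) = √(32723.001025 + 16624.360066) = 222.1427 km
Sorted: 7 (31.9367 km) < 8 (116.1604 km) < 2 (127.6003 km) < 9 (132.1403 km) < 10 (142.9957 km) < 6 (147.5647 km) < …

7, 8, 2, 9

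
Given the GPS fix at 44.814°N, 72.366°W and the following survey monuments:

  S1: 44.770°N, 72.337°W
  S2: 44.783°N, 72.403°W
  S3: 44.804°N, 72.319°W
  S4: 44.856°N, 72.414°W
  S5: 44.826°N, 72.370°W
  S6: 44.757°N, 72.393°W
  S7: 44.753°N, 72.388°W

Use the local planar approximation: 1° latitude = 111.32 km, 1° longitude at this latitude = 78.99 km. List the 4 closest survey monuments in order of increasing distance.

S5, S3, S2, S1

Distances from 44.814°N, 72.366°W:
S1: 5.407 km
S2: 4.522 km
S3: 3.876 km
S4: 6.020 km
S5: 1.373 km
S6: 6.694 km
S7: 7.009 km
Sorted: S5 (1.373 km) < S3 (3.876 km) < S2 (4.522 km) < S1 (5.407 km) < S4 (6.020 km) < S6 (6.694 km) < …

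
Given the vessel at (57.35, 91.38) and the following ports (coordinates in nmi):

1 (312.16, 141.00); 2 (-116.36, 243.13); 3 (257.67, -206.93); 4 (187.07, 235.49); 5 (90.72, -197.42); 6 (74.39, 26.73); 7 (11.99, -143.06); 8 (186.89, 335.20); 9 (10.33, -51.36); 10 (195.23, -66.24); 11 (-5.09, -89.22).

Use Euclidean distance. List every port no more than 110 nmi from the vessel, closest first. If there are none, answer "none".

6

Distances from (57.35, 91.38):
1: 259.60 nmi
2: 230.66 nmi
3: 359.33 nmi
4: 193.89 nmi
5: 290.72 nmi
6: 66.86 nmi
7: 238.79 nmi
8: 276.10 nmi
9: 150.29 nmi
10: 209.42 nmi
11: 191.09 nmi
Threshold 110 nmi: 6 (66.86 nmi) is within range.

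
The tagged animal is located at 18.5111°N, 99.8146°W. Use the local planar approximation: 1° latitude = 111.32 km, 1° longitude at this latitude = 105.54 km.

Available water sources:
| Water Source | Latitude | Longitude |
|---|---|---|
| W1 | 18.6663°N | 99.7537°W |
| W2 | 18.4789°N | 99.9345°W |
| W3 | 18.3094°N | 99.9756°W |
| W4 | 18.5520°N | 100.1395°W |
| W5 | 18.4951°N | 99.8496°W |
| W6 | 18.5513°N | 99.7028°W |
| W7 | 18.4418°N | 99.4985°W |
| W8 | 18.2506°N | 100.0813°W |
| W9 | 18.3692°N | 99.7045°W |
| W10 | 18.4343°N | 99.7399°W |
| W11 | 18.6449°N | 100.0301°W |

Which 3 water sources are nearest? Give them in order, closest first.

Distances from 18.5111°N, 99.8146°W:
W1: √((0.1552·111.32)² + (0.0609·105.54)²) = √(298.490030 + 41.311291) = 18.4337 km
W2: √((-0.0322·111.32)² + (-0.1199·105.54)²) = √(12.848669 + 160.129942) = 13.1521 km
W3: √((-0.2017·111.32)² + (-0.1610·105.54)²) = √(504.148166 + 288.726025) = 28.1580 km
W4: √((0.0409·111.32)² + (-0.3249·105.54)²) = √(20.729700 + 1175.800397) = 34.5909 km
W5: √((-0.0160·111.32)² + (-0.0350·105.54)²) = √(3.172388 + 13.644897) = 4.1009 km
W6: √((0.0402·111.32)² + (0.1118·105.54)²) = √(20.026198 + 139.225180) = 12.6195 km
W7: √((-0.0693·111.32)² + (0.3161·105.54)²) = √(59.513140 + 1112.969265) = 34.2415 km
W8: √((-0.2605·111.32)² + (-0.2667·105.54)²) = √(840.933881 + 792.282770) = 40.4131 km
W9: √((-0.1419·111.32)² + (0.1101·105.54)²) = √(249.523346 + 135.023331) = 19.6099 km
W10: √((-0.0768·111.32)² + (0.0747·105.54)²) = √(73.091830 + 62.154902) = 11.6296 km
W11: √((0.1338·111.32)² + (-0.2155·105.54)²) = √(221.849586 + 517.283623) = 27.1870 km
Sorted: W5 (4.1009 km) < W10 (11.6296 km) < W6 (12.6195 km) < W2 (13.1521 km) < W1 (18.4337 km) < …

W5, W10, W6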